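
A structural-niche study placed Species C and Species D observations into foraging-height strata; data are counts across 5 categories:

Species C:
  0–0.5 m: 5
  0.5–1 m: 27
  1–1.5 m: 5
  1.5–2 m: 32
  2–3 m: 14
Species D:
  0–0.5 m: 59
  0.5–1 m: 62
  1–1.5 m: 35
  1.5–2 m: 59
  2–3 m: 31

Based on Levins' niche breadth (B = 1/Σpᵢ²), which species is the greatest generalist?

Proportions for Species C (n=83): 5/83=0.0602, 27/83=0.3253, 5/83=0.0602, 32/83=0.3855, 14/83=0.1687
Proportions for Species D (n=246): 59/246=0.2398, 62/246=0.2520, 35/246=0.1423, 59/246=0.2398, 31/246=0.1260
Σp_Cᵢ² = 0.0602² + 0.3253² + 0.0602² + 0.3855² + 0.1687² = 0.003624 + 0.105820 + 0.003624 + 0.148610 + 0.028460 = 0.290138
B_C = 1 / 0.290138 = 3.4466
Σp_Dᵢ² = 0.2398² + 0.2520² + 0.1423² + 0.2398² + 0.1260² = 0.057504 + 0.063504 + 0.020249 + 0.057504 + 0.015876 = 0.214637
B_D = 1 / 0.214637 = 4.6590
Highest B → broadest niche (most generalist): Species D (B = 4.66).

Species D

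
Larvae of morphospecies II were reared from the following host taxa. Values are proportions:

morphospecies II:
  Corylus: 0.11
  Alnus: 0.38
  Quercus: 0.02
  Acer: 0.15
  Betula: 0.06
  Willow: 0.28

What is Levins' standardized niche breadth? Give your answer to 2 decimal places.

0.57

Σpᵢ² = 0.11² + 0.38² + 0.02² + 0.15² + 0.06² + 0.28² = 0.0121 + 0.1444 + 0.0004 + 0.0225 + 0.0036 + 0.0784 = 0.2614
B = 1 / 0.2614 = 3.8256
Bₛ = (B − 1)/(n − 1) = (3.8256 − 1)/(6 − 1) = 2.8256/5 = 0.5651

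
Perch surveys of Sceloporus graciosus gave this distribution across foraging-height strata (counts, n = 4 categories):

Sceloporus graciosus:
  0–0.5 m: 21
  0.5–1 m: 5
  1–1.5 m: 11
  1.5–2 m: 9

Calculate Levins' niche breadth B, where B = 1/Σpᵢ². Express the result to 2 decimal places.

3.17

Proportions for Sceloporus graciosus (n=46): 21/46=0.4565, 5/46=0.1087, 11/46=0.2391, 9/46=0.1957
Σpᵢ² = 0.4565² + 0.1087² + 0.2391² + 0.1957² = 0.208392 + 0.011816 + 0.057169 + 0.038298 = 0.315675
B = 1 / 0.315675 = 3.1678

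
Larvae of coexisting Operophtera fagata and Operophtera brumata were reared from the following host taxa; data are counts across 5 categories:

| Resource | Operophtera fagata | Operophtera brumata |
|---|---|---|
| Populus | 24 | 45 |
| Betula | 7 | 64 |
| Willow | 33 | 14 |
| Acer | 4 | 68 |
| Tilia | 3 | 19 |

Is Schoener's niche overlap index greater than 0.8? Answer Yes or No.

Proportions for Operophtera fagata (n=71): 24/71=0.3380, 7/71=0.0986, 33/71=0.4648, 4/71=0.0563, 3/71=0.0423
Proportions for Operophtera brumata (n=210): 45/210=0.2143, 64/210=0.3048, 14/210=0.0667, 68/210=0.3238, 19/210=0.0905
Σ|p₁ᵢ − p₂ᵢ| = 0.1237 + 0.2062 + 0.3981 + 0.2675 + 0.0482 = 1.0437
D = 1 − ½ × 1.0437 = 1 − 0.52185 = 0.47815
D = 0.47815 < 0.8 → No.

No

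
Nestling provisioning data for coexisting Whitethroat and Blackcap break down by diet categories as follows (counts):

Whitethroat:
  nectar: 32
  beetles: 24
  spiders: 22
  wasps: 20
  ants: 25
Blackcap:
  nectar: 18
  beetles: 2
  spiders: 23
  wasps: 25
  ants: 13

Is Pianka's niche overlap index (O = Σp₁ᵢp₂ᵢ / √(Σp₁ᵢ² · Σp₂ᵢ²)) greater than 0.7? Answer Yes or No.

Proportions for Whitethroat (n=123): 32/123=0.2602, 24/123=0.1951, 22/123=0.1789, 20/123=0.1626, 25/123=0.2033
Proportions for Blackcap (n=81): 18/81=0.2222, 2/81=0.0247, 23/81=0.2840, 25/81=0.3086, 13/81=0.1605
Σ p₁ᵢp₂ᵢ = 0.057816 + 0.004819 + 0.050808 + 0.050178 + 0.032630 = 0.196251
Σp_1ᵢ² = 0.2602² + 0.1951² + 0.1789² + 0.1626² + 0.2033² = 0.067704 + 0.038064 + 0.032005 + 0.026439 + 0.041331 = 0.205543
Σp_2ᵢ² = 0.2222² + 0.0247² + 0.2840² + 0.3086² + 0.1605² = 0.049373 + 0.000610 + 0.080656 + 0.095234 + 0.025760 = 0.251633
O = 0.196251 / √(0.205543 × 0.251633) = 0.196251 / 0.2274234 = 0.8629
O = 0.8629 > 0.7 → Yes.

Yes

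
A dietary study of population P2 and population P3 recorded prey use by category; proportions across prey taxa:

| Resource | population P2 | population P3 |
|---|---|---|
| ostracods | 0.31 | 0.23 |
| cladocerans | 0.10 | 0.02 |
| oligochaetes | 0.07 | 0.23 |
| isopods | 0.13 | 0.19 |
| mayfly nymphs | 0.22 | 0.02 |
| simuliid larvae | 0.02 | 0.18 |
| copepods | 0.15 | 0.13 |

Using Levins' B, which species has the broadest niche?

population P3

Σp_P2ᵢ² = 0.31² + 0.10² + 0.07² + 0.13² + 0.22² + 0.02² + 0.15² = 0.0961 + 0.0100 + 0.0049 + 0.0169 + 0.0484 + 0.0004 + 0.0225 = 0.1992
B_P2 = 1 / 0.1992 = 5.0201
Σp_P3ᵢ² = 0.23² + 0.02² + 0.23² + 0.19² + 0.02² + 0.18² + 0.13² = 0.0529 + 0.0004 + 0.0529 + 0.0361 + 0.0004 + 0.0324 + 0.0169 = 0.1920
B_P3 = 1 / 0.1920 = 5.2083
Highest B → broadest niche (most generalist): population P3 (B = 5.21).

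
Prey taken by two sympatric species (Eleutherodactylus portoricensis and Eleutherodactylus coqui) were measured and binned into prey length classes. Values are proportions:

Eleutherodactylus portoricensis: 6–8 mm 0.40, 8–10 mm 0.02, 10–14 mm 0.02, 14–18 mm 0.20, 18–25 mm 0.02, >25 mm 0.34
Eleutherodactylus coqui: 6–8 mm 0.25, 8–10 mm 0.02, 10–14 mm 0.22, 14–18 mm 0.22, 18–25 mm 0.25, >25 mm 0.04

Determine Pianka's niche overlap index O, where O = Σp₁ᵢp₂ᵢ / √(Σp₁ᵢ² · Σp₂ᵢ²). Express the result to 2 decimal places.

Σ p₁ᵢp₂ᵢ = 0.1000 + 0.0004 + 0.0044 + 0.0440 + 0.0050 + 0.0136 = 0.1674
Σp_1ᵢ² = 0.40² + 0.02² + 0.02² + 0.20² + 0.02² + 0.34² = 0.1600 + 0.0004 + 0.0004 + 0.0400 + 0.0004 + 0.1156 = 0.3168
Σp_2ᵢ² = 0.25² + 0.02² + 0.22² + 0.22² + 0.25² + 0.04² = 0.0625 + 0.0004 + 0.0484 + 0.0484 + 0.0625 + 0.0016 = 0.2238
O = 0.1674 / √(0.3168 × 0.2238) = 0.1674 / 0.26627 = 0.6287

0.63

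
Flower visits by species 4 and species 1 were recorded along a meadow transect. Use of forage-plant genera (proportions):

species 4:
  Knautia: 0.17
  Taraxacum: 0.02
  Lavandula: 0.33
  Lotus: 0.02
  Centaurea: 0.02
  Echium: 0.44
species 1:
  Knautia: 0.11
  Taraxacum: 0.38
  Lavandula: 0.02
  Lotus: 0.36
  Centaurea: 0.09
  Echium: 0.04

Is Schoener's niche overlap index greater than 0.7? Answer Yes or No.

Σ|p₁ᵢ − p₂ᵢ| = 0.06 + 0.36 + 0.31 + 0.34 + 0.07 + 0.40 = 1.54
D = 1 − ½ × 1.54 = 1 − 0.770 = 0.2300
D = 0.2300 < 0.7 → No.

No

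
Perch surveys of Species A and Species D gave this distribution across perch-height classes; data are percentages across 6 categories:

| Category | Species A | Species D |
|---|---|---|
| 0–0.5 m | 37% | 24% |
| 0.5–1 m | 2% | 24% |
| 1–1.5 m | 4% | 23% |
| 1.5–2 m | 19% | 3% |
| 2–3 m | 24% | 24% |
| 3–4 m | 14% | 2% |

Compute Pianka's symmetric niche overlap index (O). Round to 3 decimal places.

Convert percentages to proportions (divide by 100).
Σ p₁ᵢp₂ᵢ = 0.0888 + 0.0048 + 0.0092 + 0.0057 + 0.0576 + 0.0028 = 0.1689
Σp_1ᵢ² = 0.37² + 0.02² + 0.04² + 0.19² + 0.24² + 0.14² = 0.1369 + 0.0004 + 0.0016 + 0.0361 + 0.0576 + 0.0196 = 0.2522
Σp_2ᵢ² = 0.24² + 0.24² + 0.23² + 0.03² + 0.24² + 0.02² = 0.0576 + 0.0576 + 0.0529 + 0.0009 + 0.0576 + 0.0004 = 0.2270
O = 0.1689 / √(0.2522 × 0.2270) = 0.1689 / 0.239268 = 0.70590

0.706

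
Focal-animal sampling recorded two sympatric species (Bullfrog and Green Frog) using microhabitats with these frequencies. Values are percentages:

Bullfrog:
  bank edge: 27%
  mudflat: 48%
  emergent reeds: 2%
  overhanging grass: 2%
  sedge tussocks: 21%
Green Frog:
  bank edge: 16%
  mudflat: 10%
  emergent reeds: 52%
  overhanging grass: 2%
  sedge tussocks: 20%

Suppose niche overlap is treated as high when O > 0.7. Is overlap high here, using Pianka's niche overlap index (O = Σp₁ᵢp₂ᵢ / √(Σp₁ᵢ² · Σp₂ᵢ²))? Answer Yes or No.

Convert percentages to proportions (divide by 100).
Σ p₁ᵢp₂ᵢ = 0.0432 + 0.0480 + 0.0104 + 0.0004 + 0.0420 = 0.1440
Σp_1ᵢ² = 0.27² + 0.48² + 0.02² + 0.02² + 0.21² = 0.0729 + 0.2304 + 0.0004 + 0.0004 + 0.0441 = 0.3482
Σp_2ᵢ² = 0.16² + 0.10² + 0.52² + 0.02² + 0.20² = 0.0256 + 0.0100 + 0.2704 + 0.0004 + 0.0400 = 0.3464
O = 0.1440 / √(0.3482 × 0.3464) = 0.1440 / 0.34730 = 0.4146
O = 0.4146 < 0.7 → No.

No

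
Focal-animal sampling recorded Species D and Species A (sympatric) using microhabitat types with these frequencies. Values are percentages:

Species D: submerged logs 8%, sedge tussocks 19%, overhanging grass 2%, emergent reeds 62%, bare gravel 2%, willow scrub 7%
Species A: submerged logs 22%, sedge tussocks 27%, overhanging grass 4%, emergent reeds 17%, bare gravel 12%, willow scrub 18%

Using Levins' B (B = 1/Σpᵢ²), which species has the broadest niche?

Species A

Convert percentages to proportions (divide by 100).
Σp_Dᵢ² = 0.08² + 0.19² + 0.02² + 0.62² + 0.02² + 0.07² = 0.0064 + 0.0361 + 0.0004 + 0.3844 + 0.0004 + 0.0049 = 0.4326
B_D = 1 / 0.4326 = 2.3116
Σp_Aᵢ² = 0.22² + 0.27² + 0.04² + 0.17² + 0.12² + 0.18² = 0.0484 + 0.0729 + 0.0016 + 0.0289 + 0.0144 + 0.0324 = 0.1986
B_A = 1 / 0.1986 = 5.0352
Highest B → broadest niche (most generalist): Species A (B = 5.04).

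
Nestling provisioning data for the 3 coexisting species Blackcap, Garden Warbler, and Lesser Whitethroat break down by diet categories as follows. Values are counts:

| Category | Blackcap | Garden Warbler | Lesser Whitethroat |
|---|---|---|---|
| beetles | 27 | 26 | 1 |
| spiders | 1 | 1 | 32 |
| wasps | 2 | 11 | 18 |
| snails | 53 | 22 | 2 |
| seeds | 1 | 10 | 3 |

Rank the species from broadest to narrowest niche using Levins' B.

Proportions for Blackcap (n=84): 27/84=0.3214, 1/84=0.0119, 2/84=0.0238, 53/84=0.6310, 1/84=0.0119
Proportions for Garden Warbler (n=70): 26/70=0.3714, 1/70=0.0143, 11/70=0.1571, 22/70=0.3143, 10/70=0.1429
Proportions for Lesser Whitethroat (n=56): 1/56=0.0179, 32/56=0.5714, 18/56=0.3214, 2/56=0.0357, 3/56=0.0536
Σp_Blacᵢ² = 0.3214² + 0.0119² + 0.0238² + 0.6310² + 0.0119² = 0.103298 + 0.000142 + 0.000566 + 0.398161 + 0.000142 = 0.502309
B_Blac = 1 / 0.502309 = 1.9908
Σp_Warbᵢ² = 0.3714² + 0.0143² + 0.1571² + 0.3143² + 0.1429² = 0.137938 + 0.000204 + 0.024680 + 0.098784 + 0.020420 = 0.282026
B_Warb = 1 / 0.282026 = 3.5458
Σp_Whitᵢ² = 0.0179² + 0.5714² + 0.3214² + 0.0357² + 0.0536² = 0.000320 + 0.326498 + 0.103298 + 0.001274 + 0.002873 = 0.434263
B_Whit = 1 / 0.434263 = 2.3028
Ranking by B (broadest → narrowest): Garden Warbler (3.55) > Lesser Whitethroat (2.30) > Blackcap (1.99)

Garden Warbler > Lesser Whitethroat > Blackcap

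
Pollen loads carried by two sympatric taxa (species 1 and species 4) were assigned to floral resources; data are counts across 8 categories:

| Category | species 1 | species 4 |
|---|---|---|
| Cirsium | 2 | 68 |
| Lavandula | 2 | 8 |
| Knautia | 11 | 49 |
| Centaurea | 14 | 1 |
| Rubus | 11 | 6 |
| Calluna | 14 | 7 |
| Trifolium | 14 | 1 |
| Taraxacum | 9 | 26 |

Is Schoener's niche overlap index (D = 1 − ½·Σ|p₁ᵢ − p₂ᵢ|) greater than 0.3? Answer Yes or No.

Proportions for species 1 (n=77): 2/77=0.0260, 2/77=0.0260, 11/77=0.1429, 14/77=0.1818, 11/77=0.1429, 14/77=0.1818, 14/77=0.1818, 9/77=0.1169
Proportions for species 4 (n=166): 68/166=0.4096, 8/166=0.0482, 49/166=0.2952, 1/166=0.0060, 6/166=0.0361, 7/166=0.0422, 1/166=0.0060, 26/166=0.1566
Σ|p₁ᵢ − p₂ᵢ| = 0.3836 + 0.0222 + 0.1523 + 0.1758 + 0.1068 + 0.1396 + 0.1758 + 0.0397 = 1.1958
D = 1 − ½ × 1.1958 = 1 − 0.59790 = 0.40210
D = 0.40210 > 0.3 → Yes.

Yes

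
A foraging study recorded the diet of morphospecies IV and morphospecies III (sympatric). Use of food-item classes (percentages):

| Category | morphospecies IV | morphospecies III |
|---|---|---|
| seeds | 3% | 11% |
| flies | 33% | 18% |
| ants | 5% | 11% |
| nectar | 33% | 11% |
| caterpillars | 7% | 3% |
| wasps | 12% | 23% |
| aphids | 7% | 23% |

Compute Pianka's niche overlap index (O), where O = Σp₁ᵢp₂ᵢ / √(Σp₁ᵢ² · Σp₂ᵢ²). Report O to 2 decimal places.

0.72

Convert percentages to proportions (divide by 100).
Σ p₁ᵢp₂ᵢ = 0.0033 + 0.0594 + 0.0055 + 0.0363 + 0.0021 + 0.0276 + 0.0161 = 0.1503
Σp_1ᵢ² = 0.03² + 0.33² + 0.05² + 0.33² + 0.07² + 0.12² + 0.07² = 0.0009 + 0.1089 + 0.0025 + 0.1089 + 0.0049 + 0.0144 + 0.0049 = 0.2454
Σp_2ᵢ² = 0.11² + 0.18² + 0.11² + 0.11² + 0.03² + 0.23² + 0.23² = 0.0121 + 0.0324 + 0.0121 + 0.0121 + 0.0009 + 0.0529 + 0.0529 = 0.1754
O = 0.1503 / √(0.2454 × 0.1754) = 0.1503 / 0.20747 = 0.7244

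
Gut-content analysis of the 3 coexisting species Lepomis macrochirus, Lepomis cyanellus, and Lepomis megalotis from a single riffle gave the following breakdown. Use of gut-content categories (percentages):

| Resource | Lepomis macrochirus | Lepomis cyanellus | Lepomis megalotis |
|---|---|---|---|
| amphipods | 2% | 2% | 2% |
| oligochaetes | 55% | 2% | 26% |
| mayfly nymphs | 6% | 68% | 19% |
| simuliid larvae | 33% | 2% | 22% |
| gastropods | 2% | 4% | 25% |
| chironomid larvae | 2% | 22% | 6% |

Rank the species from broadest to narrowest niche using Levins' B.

Convert percentages to proportions (divide by 100).
Σp_macrᵢ² = 0.02² + 0.55² + 0.06² + 0.33² + 0.02² + 0.02² = 0.0004 + 0.3025 + 0.0036 + 0.1089 + 0.0004 + 0.0004 = 0.4162
B_macr = 1 / 0.4162 = 2.4027
Σp_cyanᵢ² = 0.02² + 0.02² + 0.68² + 0.02² + 0.04² + 0.22² = 0.0004 + 0.0004 + 0.4624 + 0.0004 + 0.0016 + 0.0484 = 0.5136
B_cyan = 1 / 0.5136 = 1.9470
Σp_megaᵢ² = 0.02² + 0.26² + 0.19² + 0.22² + 0.25² + 0.06² = 0.0004 + 0.0676 + 0.0361 + 0.0484 + 0.0625 + 0.0036 = 0.2186
B_mega = 1 / 0.2186 = 4.5746
Ranking by B (broadest → narrowest): Lepomis megalotis (4.57) > Lepomis macrochirus (2.40) > Lepomis cyanellus (1.95)

Lepomis megalotis > Lepomis macrochirus > Lepomis cyanellus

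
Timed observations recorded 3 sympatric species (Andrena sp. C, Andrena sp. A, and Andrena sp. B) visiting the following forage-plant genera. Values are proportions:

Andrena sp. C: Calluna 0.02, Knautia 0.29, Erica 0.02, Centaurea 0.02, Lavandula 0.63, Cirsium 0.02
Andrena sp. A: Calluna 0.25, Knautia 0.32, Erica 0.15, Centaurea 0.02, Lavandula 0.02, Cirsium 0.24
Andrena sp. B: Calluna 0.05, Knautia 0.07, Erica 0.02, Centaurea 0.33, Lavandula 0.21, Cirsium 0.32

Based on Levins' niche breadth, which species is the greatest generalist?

Σp_Cᵢ² = 0.02² + 0.29² + 0.02² + 0.02² + 0.63² + 0.02² = 0.0004 + 0.0841 + 0.0004 + 0.0004 + 0.3969 + 0.0004 = 0.4826
B_C = 1 / 0.4826 = 2.0721
Σp_Aᵢ² = 0.25² + 0.32² + 0.15² + 0.02² + 0.02² + 0.24² = 0.0625 + 0.1024 + 0.0225 + 0.0004 + 0.0004 + 0.0576 = 0.2458
B_A = 1 / 0.2458 = 4.0683
Σp_Bᵢ² = 0.05² + 0.07² + 0.02² + 0.33² + 0.21² + 0.32² = 0.0025 + 0.0049 + 0.0004 + 0.1089 + 0.0441 + 0.1024 = 0.2632
B_B = 1 / 0.2632 = 3.7994
Highest B → broadest niche (most generalist): Andrena sp. A (B = 4.07).

Andrena sp. A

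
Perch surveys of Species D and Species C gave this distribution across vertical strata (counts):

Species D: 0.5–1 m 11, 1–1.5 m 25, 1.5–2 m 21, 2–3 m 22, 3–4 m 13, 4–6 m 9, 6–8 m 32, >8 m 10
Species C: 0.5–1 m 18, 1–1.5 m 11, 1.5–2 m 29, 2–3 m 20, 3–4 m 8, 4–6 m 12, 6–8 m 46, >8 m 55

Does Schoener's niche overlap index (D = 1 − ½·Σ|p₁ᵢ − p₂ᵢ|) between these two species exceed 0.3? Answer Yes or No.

Yes

Proportions for Species D (n=143): 11/143=0.0769, 25/143=0.1748, 21/143=0.1469, 22/143=0.1538, 13/143=0.0909, 9/143=0.0629, 32/143=0.2238, 10/143=0.0699
Proportions for Species C (n=199): 18/199=0.0905, 11/199=0.0553, 29/199=0.1457, 20/199=0.1005, 8/199=0.0402, 12/199=0.0603, 46/199=0.2312, 55/199=0.2764
Σ|p₁ᵢ − p₂ᵢ| = 0.0136 + 0.1195 + 0.0012 + 0.0533 + 0.0507 + 0.0026 + 0.0074 + 0.2065 = 0.4548
D = 1 − ½ × 0.4548 = 1 − 0.22740 = 0.77260
D = 0.77260 > 0.3 → Yes.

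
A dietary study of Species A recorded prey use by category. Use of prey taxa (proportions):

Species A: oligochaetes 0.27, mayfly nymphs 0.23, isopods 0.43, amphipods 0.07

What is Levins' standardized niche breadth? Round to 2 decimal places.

0.72

Σpᵢ² = 0.27² + 0.23² + 0.43² + 0.07² = 0.0729 + 0.0529 + 0.1849 + 0.0049 = 0.3156
B = 1 / 0.3156 = 3.1686
Bₛ = (B − 1)/(n − 1) = (3.1686 − 1)/(4 − 1) = 2.1686/3 = 0.7229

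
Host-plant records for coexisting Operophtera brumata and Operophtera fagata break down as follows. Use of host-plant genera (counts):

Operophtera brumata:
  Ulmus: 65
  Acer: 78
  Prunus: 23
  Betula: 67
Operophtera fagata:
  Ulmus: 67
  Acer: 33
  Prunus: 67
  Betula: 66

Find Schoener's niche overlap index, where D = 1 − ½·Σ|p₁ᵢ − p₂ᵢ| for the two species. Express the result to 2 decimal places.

0.80

Proportions for Operophtera brumata (n=233): 65/233=0.2790, 78/233=0.3348, 23/233=0.0987, 67/233=0.2876
Proportions for Operophtera fagata (n=233): 67/233=0.2876, 33/233=0.1416, 67/233=0.2876, 66/233=0.2833
Σ|p₁ᵢ − p₂ᵢ| = 0.0086 + 0.1932 + 0.1889 + 0.0043 = 0.3950
D = 1 − ½ × 0.3950 = 1 − 0.19750 = 0.80250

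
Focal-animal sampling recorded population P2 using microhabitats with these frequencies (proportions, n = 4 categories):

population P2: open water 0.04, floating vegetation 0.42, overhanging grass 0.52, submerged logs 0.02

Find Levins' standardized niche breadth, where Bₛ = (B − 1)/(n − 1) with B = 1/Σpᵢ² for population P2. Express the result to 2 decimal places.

Σpᵢ² = 0.04² + 0.42² + 0.52² + 0.02² = 0.0016 + 0.1764 + 0.2704 + 0.0004 = 0.4488
B = 1 / 0.4488 = 2.2282
Bₛ = (B − 1)/(n − 1) = (2.2282 − 1)/(4 − 1) = 1.2282/3 = 0.4094

0.41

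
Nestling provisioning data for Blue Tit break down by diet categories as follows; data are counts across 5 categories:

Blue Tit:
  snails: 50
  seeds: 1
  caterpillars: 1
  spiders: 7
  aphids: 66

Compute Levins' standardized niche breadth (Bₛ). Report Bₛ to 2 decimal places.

Proportions for Blue Tit (n=125): 50/125=0.4000, 1/125=0.0080, 1/125=0.0080, 7/125=0.0560, 66/125=0.5280
Σpᵢ² = 0.4000² + 0.0080² + 0.0080² + 0.0560² + 0.5280² = 0.160000 + 0.000064 + 0.000064 + 0.003136 + 0.278784 = 0.442048
B = 1 / 0.442048 = 2.2622
Bₛ = (B − 1)/(n − 1) = (2.2622 − 1)/(5 − 1) = 1.2622/4 = 0.3156

0.32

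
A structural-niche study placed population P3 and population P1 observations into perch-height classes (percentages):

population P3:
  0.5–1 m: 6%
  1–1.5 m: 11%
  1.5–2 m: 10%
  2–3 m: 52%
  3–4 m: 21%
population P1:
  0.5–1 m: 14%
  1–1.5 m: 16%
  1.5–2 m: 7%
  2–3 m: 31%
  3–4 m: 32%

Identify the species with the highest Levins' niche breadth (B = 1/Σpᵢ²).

Convert percentages to proportions (divide by 100).
Σp_P3ᵢ² = 0.06² + 0.11² + 0.10² + 0.52² + 0.21² = 0.0036 + 0.0121 + 0.0100 + 0.2704 + 0.0441 = 0.3402
B_P3 = 1 / 0.3402 = 2.9394
Σp_P1ᵢ² = 0.14² + 0.16² + 0.07² + 0.31² + 0.32² = 0.0196 + 0.0256 + 0.0049 + 0.0961 + 0.1024 = 0.2486
B_P1 = 1 / 0.2486 = 4.0225
Highest B → broadest niche (most generalist): population P1 (B = 4.02).

population P1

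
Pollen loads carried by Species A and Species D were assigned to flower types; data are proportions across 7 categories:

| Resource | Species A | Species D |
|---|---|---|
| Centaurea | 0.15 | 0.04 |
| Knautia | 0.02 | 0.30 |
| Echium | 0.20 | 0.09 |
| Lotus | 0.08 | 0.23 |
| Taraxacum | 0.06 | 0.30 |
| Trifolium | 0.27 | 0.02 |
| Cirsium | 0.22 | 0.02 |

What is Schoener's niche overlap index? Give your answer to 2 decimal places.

Σ|p₁ᵢ − p₂ᵢ| = 0.11 + 0.28 + 0.11 + 0.15 + 0.24 + 0.25 + 0.20 = 1.34
D = 1 − ½ × 1.34 = 1 − 0.670 = 0.3300

0.33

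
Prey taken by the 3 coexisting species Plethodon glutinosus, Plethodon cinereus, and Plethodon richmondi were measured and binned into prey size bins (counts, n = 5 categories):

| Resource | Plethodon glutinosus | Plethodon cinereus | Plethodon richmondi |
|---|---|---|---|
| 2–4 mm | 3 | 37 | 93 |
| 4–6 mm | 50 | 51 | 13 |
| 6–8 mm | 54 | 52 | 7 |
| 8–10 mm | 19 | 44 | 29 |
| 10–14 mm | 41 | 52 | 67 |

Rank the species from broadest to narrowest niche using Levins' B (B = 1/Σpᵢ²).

Proportions for Plethodon glutinosus (n=167): 3/167=0.0180, 50/167=0.2994, 54/167=0.3234, 19/167=0.1138, 41/167=0.2455
Proportions for Plethodon cinereus (n=236): 37/236=0.1568, 51/236=0.2161, 52/236=0.2203, 44/236=0.1864, 52/236=0.2203
Proportions for Plethodon richmondi (n=209): 93/209=0.4450, 13/209=0.0622, 7/209=0.0335, 29/209=0.1388, 67/209=0.3206
Σp_glutᵢ² = 0.0180² + 0.2994² + 0.3234² + 0.1138² + 0.2455² = 0.000324 + 0.089640 + 0.104588 + 0.012950 + 0.060270 = 0.267772
B_glut = 1 / 0.267772 = 3.7345
Σp_cineᵢ² = 0.1568² + 0.2161² + 0.2203² + 0.1864² + 0.2203² = 0.024586 + 0.046699 + 0.048532 + 0.034745 + 0.048532 = 0.203094
B_cine = 1 / 0.203094 = 4.9238
Σp_richᵢ² = 0.4450² + 0.0622² + 0.0335² + 0.1388² + 0.3206² = 0.198025 + 0.003869 + 0.001122 + 0.019265 + 0.102784 = 0.325065
B_rich = 1 / 0.325065 = 3.0763
Ranking by B (broadest → narrowest): Plethodon cinereus (4.92) > Plethodon glutinosus (3.73) > Plethodon richmondi (3.08)

Plethodon cinereus > Plethodon glutinosus > Plethodon richmondi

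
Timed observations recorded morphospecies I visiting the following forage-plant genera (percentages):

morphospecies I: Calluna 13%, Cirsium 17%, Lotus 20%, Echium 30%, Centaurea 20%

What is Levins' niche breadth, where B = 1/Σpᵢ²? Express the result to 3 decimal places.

Convert percentages to proportions (divide by 100).
Σpᵢ² = 0.13² + 0.17² + 0.20² + 0.30² + 0.20² = 0.0169 + 0.0289 + 0.0400 + 0.0900 + 0.0400 = 0.2158
B = 1 / 0.2158 = 4.63392

4.634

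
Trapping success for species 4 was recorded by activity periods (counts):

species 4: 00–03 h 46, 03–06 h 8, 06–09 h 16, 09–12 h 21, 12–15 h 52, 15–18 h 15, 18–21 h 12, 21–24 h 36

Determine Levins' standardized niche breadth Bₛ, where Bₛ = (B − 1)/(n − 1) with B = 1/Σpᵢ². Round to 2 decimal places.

Proportions for species 4 (n=206): 46/206=0.2233, 8/206=0.0388, 16/206=0.0777, 21/206=0.1019, 52/206=0.2524, 15/206=0.0728, 12/206=0.0583, 36/206=0.1748
Σpᵢ² = 0.2233² + 0.0388² + 0.0777² + 0.1019² + 0.2524² + 0.0728² + 0.0583² + 0.1748² = 0.049863 + 0.001505 + 0.006037 + 0.010384 + 0.063706 + 0.005300 + 0.003399 + 0.030555 = 0.170749
B = 1 / 0.170749 = 5.8565
Bₛ = (B − 1)/(n − 1) = (5.8565 − 1)/(8 − 1) = 4.8565/7 = 0.6938

0.69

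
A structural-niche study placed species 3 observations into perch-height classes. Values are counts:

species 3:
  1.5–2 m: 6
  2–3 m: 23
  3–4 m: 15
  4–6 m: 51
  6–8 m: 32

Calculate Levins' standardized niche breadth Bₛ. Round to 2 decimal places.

Proportions for species 3 (n=127): 6/127=0.0472, 23/127=0.1811, 15/127=0.1181, 51/127=0.4016, 32/127=0.2520
Σpᵢ² = 0.0472² + 0.1811² + 0.1181² + 0.4016² + 0.2520² = 0.002228 + 0.032797 + 0.013948 + 0.161283 + 0.063504 = 0.273760
B = 1 / 0.273760 = 3.6528
Bₛ = (B − 1)/(n − 1) = (3.6528 − 1)/(5 − 1) = 2.6528/4 = 0.6632

0.66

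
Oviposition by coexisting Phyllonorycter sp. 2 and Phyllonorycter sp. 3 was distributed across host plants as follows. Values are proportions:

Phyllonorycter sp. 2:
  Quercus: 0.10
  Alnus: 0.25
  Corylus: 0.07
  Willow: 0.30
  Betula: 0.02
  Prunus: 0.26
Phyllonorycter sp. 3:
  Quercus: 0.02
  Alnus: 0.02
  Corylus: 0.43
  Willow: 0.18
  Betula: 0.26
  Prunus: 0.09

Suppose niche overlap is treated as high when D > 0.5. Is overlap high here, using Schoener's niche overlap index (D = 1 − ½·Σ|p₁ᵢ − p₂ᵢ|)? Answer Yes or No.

No

Σ|p₁ᵢ − p₂ᵢ| = 0.08 + 0.23 + 0.36 + 0.12 + 0.24 + 0.17 = 1.20
D = 1 − ½ × 1.20 = 1 − 0.600 = 0.4000
D = 0.4000 < 0.5 → No.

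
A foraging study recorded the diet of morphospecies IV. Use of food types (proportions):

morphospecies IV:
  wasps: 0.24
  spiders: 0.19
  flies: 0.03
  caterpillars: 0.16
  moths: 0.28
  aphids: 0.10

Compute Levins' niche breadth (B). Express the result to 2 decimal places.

Σpᵢ² = 0.24² + 0.19² + 0.03² + 0.16² + 0.28² + 0.10² = 0.0576 + 0.0361 + 0.0009 + 0.0256 + 0.0784 + 0.0100 = 0.2086
B = 1 / 0.2086 = 4.7939

4.79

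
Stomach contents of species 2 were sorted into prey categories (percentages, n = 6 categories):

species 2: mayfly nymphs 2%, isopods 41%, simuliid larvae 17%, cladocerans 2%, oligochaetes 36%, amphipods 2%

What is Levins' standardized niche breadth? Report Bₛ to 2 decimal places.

0.41

Convert percentages to proportions (divide by 100).
Σpᵢ² = 0.02² + 0.41² + 0.17² + 0.02² + 0.36² + 0.02² = 0.0004 + 0.1681 + 0.0289 + 0.0004 + 0.1296 + 0.0004 = 0.3278
B = 1 / 0.3278 = 3.0506
Bₛ = (B − 1)/(n − 1) = (3.0506 − 1)/(6 − 1) = 2.0506/5 = 0.4101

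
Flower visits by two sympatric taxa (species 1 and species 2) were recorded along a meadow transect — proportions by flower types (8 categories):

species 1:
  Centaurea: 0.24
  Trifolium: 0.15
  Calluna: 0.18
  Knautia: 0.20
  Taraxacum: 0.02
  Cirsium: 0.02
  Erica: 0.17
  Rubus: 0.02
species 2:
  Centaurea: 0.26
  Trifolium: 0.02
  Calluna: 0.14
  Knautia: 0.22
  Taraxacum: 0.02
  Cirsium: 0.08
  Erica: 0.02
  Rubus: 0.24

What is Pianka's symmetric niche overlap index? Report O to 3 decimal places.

Σ p₁ᵢp₂ᵢ = 0.0624 + 0.0030 + 0.0252 + 0.0440 + 0.0004 + 0.0016 + 0.0034 + 0.0048 = 0.1448
Σp_1ᵢ² = 0.24² + 0.15² + 0.18² + 0.20² + 0.02² + 0.02² + 0.17² + 0.02² = 0.0576 + 0.0225 + 0.0324 + 0.0400 + 0.0004 + 0.0004 + 0.0289 + 0.0004 = 0.1826
Σp_2ᵢ² = 0.26² + 0.02² + 0.14² + 0.22² + 0.02² + 0.08² + 0.02² + 0.24² = 0.0676 + 0.0004 + 0.0196 + 0.0484 + 0.0004 + 0.0064 + 0.0004 + 0.0576 = 0.2008
O = 0.1448 / √(0.1826 × 0.2008) = 0.1448 / 0.191484 = 0.75620

0.756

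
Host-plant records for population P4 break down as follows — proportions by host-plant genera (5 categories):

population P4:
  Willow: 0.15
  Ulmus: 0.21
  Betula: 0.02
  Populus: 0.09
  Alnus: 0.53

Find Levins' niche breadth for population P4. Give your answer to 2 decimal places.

2.81

Σpᵢ² = 0.15² + 0.21² + 0.02² + 0.09² + 0.53² = 0.0225 + 0.0441 + 0.0004 + 0.0081 + 0.2809 = 0.3560
B = 1 / 0.3560 = 2.8090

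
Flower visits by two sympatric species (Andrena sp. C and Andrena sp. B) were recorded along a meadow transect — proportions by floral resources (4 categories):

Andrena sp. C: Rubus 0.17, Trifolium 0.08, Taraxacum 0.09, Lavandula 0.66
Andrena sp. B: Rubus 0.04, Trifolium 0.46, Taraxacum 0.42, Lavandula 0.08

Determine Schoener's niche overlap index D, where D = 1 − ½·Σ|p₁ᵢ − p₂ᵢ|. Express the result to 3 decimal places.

0.290

Σ|p₁ᵢ − p₂ᵢ| = 0.13 + 0.38 + 0.33 + 0.58 = 1.42
D = 1 − ½ × 1.42 = 1 − 0.710 = 0.29000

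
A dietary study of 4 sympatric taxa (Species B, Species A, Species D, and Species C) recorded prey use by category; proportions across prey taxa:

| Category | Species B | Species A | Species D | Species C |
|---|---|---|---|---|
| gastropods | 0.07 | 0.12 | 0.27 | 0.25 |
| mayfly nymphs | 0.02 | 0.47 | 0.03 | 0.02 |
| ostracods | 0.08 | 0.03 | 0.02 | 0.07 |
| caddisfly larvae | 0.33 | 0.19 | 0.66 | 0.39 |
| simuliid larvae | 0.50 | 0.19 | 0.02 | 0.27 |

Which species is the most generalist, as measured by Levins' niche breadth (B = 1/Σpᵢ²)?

Σp_Bᵢ² = 0.07² + 0.02² + 0.08² + 0.33² + 0.50² = 0.0049 + 0.0004 + 0.0064 + 0.1089 + 0.2500 = 0.3706
B_B = 1 / 0.3706 = 2.6983
Σp_Aᵢ² = 0.12² + 0.47² + 0.03² + 0.19² + 0.19² = 0.0144 + 0.2209 + 0.0009 + 0.0361 + 0.0361 = 0.3084
B_A = 1 / 0.3084 = 3.2425
Σp_Dᵢ² = 0.27² + 0.03² + 0.02² + 0.66² + 0.02² = 0.0729 + 0.0009 + 0.0004 + 0.4356 + 0.0004 = 0.5102
B_D = 1 / 0.5102 = 1.9600
Σp_Cᵢ² = 0.25² + 0.02² + 0.07² + 0.39² + 0.27² = 0.0625 + 0.0004 + 0.0049 + 0.1521 + 0.0729 = 0.2928
B_C = 1 / 0.2928 = 3.4153
Highest B → broadest niche (most generalist): Species C (B = 3.42).

Species C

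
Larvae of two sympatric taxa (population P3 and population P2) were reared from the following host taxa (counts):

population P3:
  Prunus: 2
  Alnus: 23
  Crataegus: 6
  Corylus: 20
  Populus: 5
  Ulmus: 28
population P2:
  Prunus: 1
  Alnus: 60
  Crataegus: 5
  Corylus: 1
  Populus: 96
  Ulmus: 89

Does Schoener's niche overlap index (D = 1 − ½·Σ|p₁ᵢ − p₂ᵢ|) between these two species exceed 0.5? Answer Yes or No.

Proportions for population P3 (n=84): 2/84=0.0238, 23/84=0.2738, 6/84=0.0714, 20/84=0.2381, 5/84=0.0595, 28/84=0.3333
Proportions for population P2 (n=252): 1/252=0.0040, 60/252=0.2381, 5/252=0.0198, 1/252=0.0040, 96/252=0.3810, 89/252=0.3532
Σ|p₁ᵢ − p₂ᵢ| = 0.0198 + 0.0357 + 0.0516 + 0.2341 + 0.3215 + 0.0199 = 0.6826
D = 1 − ½ × 0.6826 = 1 − 0.34130 = 0.65870
D = 0.65870 > 0.5 → Yes.

Yes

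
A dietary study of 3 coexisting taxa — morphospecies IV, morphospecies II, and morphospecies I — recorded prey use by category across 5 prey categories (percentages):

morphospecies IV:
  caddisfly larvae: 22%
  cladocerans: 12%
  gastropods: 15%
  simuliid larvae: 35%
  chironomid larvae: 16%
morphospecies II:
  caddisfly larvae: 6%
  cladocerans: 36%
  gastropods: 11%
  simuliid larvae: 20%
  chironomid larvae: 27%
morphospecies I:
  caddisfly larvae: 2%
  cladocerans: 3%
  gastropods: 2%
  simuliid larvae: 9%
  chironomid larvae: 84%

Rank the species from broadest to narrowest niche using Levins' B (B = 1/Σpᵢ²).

morphospecies IV > morphospecies II > morphospecies I

Convert percentages to proportions (divide by 100).
Σp_IVᵢ² = 0.22² + 0.12² + 0.15² + 0.35² + 0.16² = 0.0484 + 0.0144 + 0.0225 + 0.1225 + 0.0256 = 0.2334
B_IV = 1 / 0.2334 = 4.2845
Σp_IIᵢ² = 0.06² + 0.36² + 0.11² + 0.20² + 0.27² = 0.0036 + 0.1296 + 0.0121 + 0.0400 + 0.0729 = 0.2582
B_II = 1 / 0.2582 = 3.8730
Σp_Iᵢ² = 0.02² + 0.03² + 0.02² + 0.09² + 0.84² = 0.0004 + 0.0009 + 0.0004 + 0.0081 + 0.7056 = 0.7154
B_I = 1 / 0.7154 = 1.3978
Ranking by B (broadest → narrowest): morphospecies IV (4.28) > morphospecies II (3.87) > morphospecies I (1.40)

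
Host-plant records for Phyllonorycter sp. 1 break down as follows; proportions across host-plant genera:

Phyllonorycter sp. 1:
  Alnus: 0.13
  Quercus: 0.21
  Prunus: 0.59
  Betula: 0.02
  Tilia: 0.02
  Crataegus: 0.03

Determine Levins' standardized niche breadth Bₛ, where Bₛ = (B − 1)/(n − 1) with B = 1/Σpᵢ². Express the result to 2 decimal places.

0.29

Σpᵢ² = 0.13² + 0.21² + 0.59² + 0.02² + 0.02² + 0.03² = 0.0169 + 0.0441 + 0.3481 + 0.0004 + 0.0004 + 0.0009 = 0.4108
B = 1 / 0.4108 = 2.4343
Bₛ = (B − 1)/(n − 1) = (2.4343 − 1)/(6 − 1) = 1.4343/5 = 0.2869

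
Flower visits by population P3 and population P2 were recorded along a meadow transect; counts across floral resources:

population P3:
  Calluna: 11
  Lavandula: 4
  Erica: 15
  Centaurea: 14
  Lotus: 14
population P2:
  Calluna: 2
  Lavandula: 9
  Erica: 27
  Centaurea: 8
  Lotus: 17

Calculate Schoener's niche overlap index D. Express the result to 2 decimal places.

Proportions for population P3 (n=58): 11/58=0.1897, 4/58=0.0690, 15/58=0.2586, 14/58=0.2414, 14/58=0.2414
Proportions for population P2 (n=63): 2/63=0.0317, 9/63=0.1429, 27/63=0.4286, 8/63=0.1270, 17/63=0.2698
Σ|p₁ᵢ − p₂ᵢ| = 0.1580 + 0.0739 + 0.1700 + 0.1144 + 0.0284 = 0.5447
D = 1 − ½ × 0.5447 = 1 − 0.27235 = 0.72765

0.73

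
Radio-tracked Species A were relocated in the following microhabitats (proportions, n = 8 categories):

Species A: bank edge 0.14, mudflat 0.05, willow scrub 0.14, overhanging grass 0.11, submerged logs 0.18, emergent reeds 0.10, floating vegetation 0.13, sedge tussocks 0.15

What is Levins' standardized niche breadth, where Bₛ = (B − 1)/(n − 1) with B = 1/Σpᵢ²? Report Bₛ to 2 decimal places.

Σpᵢ² = 0.14² + 0.05² + 0.14² + 0.11² + 0.18² + 0.10² + 0.13² + 0.15² = 0.0196 + 0.0025 + 0.0196 + 0.0121 + 0.0324 + 0.0100 + 0.0169 + 0.0225 = 0.1356
B = 1 / 0.1356 = 7.3746
Bₛ = (B − 1)/(n − 1) = (7.3746 − 1)/(8 − 1) = 6.3746/7 = 0.9107

0.91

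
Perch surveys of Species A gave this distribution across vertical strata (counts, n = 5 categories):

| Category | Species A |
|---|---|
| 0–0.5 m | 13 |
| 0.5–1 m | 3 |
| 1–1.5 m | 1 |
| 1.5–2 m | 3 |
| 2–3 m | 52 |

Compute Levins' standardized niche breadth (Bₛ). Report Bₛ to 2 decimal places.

Proportions for Species A (n=72): 13/72=0.1806, 3/72=0.0417, 1/72=0.0139, 3/72=0.0417, 52/72=0.7222
Σpᵢ² = 0.1806² + 0.0417² + 0.0139² + 0.0417² + 0.7222² = 0.032616 + 0.001739 + 0.000193 + 0.001739 + 0.521573 = 0.557860
B = 1 / 0.557860 = 1.7926
Bₛ = (B − 1)/(n − 1) = (1.7926 − 1)/(5 − 1) = 0.7926/4 = 0.1982

0.20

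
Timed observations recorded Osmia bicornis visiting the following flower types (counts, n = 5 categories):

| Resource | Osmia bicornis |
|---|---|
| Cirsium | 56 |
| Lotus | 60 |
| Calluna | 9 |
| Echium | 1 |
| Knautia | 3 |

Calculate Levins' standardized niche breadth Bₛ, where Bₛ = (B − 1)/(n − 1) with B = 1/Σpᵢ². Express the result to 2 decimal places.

0.36

Proportions for Osmia bicornis (n=129): 56/129=0.4341, 60/129=0.4651, 9/129=0.0698, 1/129=0.0078, 3/129=0.0233
Σpᵢ² = 0.4341² + 0.4651² + 0.0698² + 0.0078² + 0.0233² = 0.188443 + 0.216318 + 0.004872 + 0.000061 + 0.000543 = 0.410237
B = 1 / 0.410237 = 2.4376
Bₛ = (B − 1)/(n − 1) = (2.4376 − 1)/(5 − 1) = 1.4376/4 = 0.3594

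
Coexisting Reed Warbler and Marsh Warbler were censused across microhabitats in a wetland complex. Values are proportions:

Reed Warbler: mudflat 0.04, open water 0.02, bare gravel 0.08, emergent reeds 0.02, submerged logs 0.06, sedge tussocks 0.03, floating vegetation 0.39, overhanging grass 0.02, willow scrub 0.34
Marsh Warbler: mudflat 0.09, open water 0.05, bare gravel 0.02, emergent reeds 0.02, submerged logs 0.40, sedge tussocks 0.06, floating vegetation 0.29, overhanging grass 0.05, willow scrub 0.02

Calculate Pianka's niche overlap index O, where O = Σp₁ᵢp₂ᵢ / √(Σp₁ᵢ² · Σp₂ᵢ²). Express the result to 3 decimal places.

0.565

Σ p₁ᵢp₂ᵢ = 0.0036 + 0.0010 + 0.0016 + 0.0004 + 0.0240 + 0.0018 + 0.1131 + 0.0010 + 0.0068 = 0.1533
Σp_1ᵢ² = 0.04² + 0.02² + 0.08² + 0.02² + 0.06² + 0.03² + 0.39² + 0.02² + 0.34² = 0.0016 + 0.0004 + 0.0064 + 0.0004 + 0.0036 + 0.0009 + 0.1521 + 0.0004 + 0.1156 = 0.2814
Σp_2ᵢ² = 0.09² + 0.05² + 0.02² + 0.02² + 0.40² + 0.06² + 0.29² + 0.05² + 0.02² = 0.0081 + 0.0025 + 0.0004 + 0.0004 + 0.1600 + 0.0036 + 0.0841 + 0.0025 + 0.0004 = 0.2620
O = 0.1533 / √(0.2814 × 0.2620) = 0.1533 / 0.271527 = 0.56458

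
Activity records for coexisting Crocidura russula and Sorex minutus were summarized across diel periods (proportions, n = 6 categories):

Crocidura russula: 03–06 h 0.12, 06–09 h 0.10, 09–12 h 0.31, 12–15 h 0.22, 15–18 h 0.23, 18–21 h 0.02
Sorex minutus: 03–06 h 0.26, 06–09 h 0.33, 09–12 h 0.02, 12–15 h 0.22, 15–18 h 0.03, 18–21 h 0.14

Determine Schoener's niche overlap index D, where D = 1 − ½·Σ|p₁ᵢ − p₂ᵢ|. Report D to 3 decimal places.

Σ|p₁ᵢ − p₂ᵢ| = 0.14 + 0.23 + 0.29 + 0.00 + 0.20 + 0.12 = 0.98
D = 1 − ½ × 0.98 = 1 − 0.490 = 0.51000

0.510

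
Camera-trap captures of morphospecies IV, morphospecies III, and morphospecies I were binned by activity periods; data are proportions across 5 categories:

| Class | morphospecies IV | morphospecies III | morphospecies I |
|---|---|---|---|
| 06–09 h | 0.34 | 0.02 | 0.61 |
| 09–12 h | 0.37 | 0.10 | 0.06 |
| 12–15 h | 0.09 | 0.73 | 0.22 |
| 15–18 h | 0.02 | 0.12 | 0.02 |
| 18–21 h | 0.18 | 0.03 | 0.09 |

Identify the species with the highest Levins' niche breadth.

Σp_IVᵢ² = 0.34² + 0.37² + 0.09² + 0.02² + 0.18² = 0.1156 + 0.1369 + 0.0081 + 0.0004 + 0.0324 = 0.2934
B_IV = 1 / 0.2934 = 3.4083
Σp_IIIᵢ² = 0.02² + 0.10² + 0.73² + 0.12² + 0.03² = 0.0004 + 0.0100 + 0.5329 + 0.0144 + 0.0009 = 0.5586
B_III = 1 / 0.5586 = 1.7902
Σp_Iᵢ² = 0.61² + 0.06² + 0.22² + 0.02² + 0.09² = 0.3721 + 0.0036 + 0.0484 + 0.0004 + 0.0081 = 0.4326
B_I = 1 / 0.4326 = 2.3116
Highest B → broadest niche (most generalist): morphospecies IV (B = 3.41).

morphospecies IV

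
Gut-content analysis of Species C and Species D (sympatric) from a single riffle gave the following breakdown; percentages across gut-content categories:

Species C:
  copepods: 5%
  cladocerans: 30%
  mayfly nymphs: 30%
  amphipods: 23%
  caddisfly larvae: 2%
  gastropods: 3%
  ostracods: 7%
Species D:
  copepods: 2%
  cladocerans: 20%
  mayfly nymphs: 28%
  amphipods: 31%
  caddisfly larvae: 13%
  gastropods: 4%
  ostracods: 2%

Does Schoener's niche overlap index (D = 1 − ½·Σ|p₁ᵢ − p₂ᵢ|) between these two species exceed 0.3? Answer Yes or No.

Convert percentages to proportions (divide by 100).
Σ|p₁ᵢ − p₂ᵢ| = 0.03 + 0.10 + 0.02 + 0.08 + 0.11 + 0.01 + 0.05 = 0.40
D = 1 − ½ × 0.40 = 1 − 0.200 = 0.8000
D = 0.8000 > 0.3 → Yes.

Yes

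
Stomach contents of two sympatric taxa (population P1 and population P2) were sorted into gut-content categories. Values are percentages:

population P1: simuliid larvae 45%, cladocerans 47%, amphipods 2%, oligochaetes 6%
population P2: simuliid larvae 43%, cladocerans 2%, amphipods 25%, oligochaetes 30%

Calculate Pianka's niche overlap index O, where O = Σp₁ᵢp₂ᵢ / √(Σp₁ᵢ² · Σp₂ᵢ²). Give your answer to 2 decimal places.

0.59

Convert percentages to proportions (divide by 100).
Σ p₁ᵢp₂ᵢ = 0.1935 + 0.0094 + 0.0050 + 0.0180 = 0.2259
Σp_1ᵢ² = 0.45² + 0.47² + 0.02² + 0.06² = 0.2025 + 0.2209 + 0.0004 + 0.0036 = 0.4274
Σp_2ᵢ² = 0.43² + 0.02² + 0.25² + 0.30² = 0.1849 + 0.0004 + 0.0625 + 0.0900 = 0.3378
O = 0.2259 / √(0.4274 × 0.3378) = 0.2259 / 0.37997 = 0.5945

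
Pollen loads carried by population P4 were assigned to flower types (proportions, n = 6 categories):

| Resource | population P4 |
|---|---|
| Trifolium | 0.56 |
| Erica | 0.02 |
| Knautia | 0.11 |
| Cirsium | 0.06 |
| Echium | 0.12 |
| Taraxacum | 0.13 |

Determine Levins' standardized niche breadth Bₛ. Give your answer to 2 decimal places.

0.35

Σpᵢ² = 0.56² + 0.02² + 0.11² + 0.06² + 0.12² + 0.13² = 0.3136 + 0.0004 + 0.0121 + 0.0036 + 0.0144 + 0.0169 = 0.3610
B = 1 / 0.3610 = 2.7701
Bₛ = (B − 1)/(n − 1) = (2.7701 − 1)/(6 − 1) = 1.7701/5 = 0.3540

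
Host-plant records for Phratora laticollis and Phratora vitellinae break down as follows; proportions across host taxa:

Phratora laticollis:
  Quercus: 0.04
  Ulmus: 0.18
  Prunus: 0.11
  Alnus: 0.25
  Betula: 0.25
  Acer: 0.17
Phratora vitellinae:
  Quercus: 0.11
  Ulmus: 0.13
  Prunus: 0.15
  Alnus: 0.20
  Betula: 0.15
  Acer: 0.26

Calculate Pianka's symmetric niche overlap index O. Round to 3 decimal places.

0.924

Σ p₁ᵢp₂ᵢ = 0.0044 + 0.0234 + 0.0165 + 0.0500 + 0.0375 + 0.0442 = 0.1760
Σp_1ᵢ² = 0.04² + 0.18² + 0.11² + 0.25² + 0.25² + 0.17² = 0.0016 + 0.0324 + 0.0121 + 0.0625 + 0.0625 + 0.0289 = 0.2000
Σp_2ᵢ² = 0.11² + 0.13² + 0.15² + 0.20² + 0.15² + 0.26² = 0.0121 + 0.0169 + 0.0225 + 0.0400 + 0.0225 + 0.0676 = 0.1816
O = 0.1760 / √(0.2000 × 0.1816) = 0.1760 / 0.190578 = 0.92351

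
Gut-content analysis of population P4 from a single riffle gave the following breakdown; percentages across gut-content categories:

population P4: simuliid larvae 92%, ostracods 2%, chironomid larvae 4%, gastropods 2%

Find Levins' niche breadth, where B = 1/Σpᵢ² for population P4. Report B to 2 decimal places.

Convert percentages to proportions (divide by 100).
Σpᵢ² = 0.92² + 0.02² + 0.04² + 0.02² = 0.8464 + 0.0004 + 0.0016 + 0.0004 = 0.8488
B = 1 / 0.8488 = 1.1781

1.18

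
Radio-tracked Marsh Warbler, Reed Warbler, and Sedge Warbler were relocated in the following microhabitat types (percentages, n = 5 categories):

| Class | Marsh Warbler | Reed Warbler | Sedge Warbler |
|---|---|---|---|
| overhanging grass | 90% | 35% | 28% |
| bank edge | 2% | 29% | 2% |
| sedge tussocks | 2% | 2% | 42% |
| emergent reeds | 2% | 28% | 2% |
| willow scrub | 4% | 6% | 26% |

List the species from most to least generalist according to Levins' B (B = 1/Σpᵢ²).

Convert percentages to proportions (divide by 100).
Σp_Marsᵢ² = 0.90² + 0.02² + 0.02² + 0.02² + 0.04² = 0.8100 + 0.0004 + 0.0004 + 0.0004 + 0.0016 = 0.8128
B_Mars = 1 / 0.8128 = 1.2303
Σp_Reedᵢ² = 0.35² + 0.29² + 0.02² + 0.28² + 0.06² = 0.1225 + 0.0841 + 0.0004 + 0.0784 + 0.0036 = 0.2890
B_Reed = 1 / 0.2890 = 3.4602
Σp_Sedgᵢ² = 0.28² + 0.02² + 0.42² + 0.02² + 0.26² = 0.0784 + 0.0004 + 0.1764 + 0.0004 + 0.0676 = 0.3232
B_Sedg = 1 / 0.3232 = 3.0941
Ranking by B (broadest → narrowest): Reed Warbler (3.46) > Sedge Warbler (3.09) > Marsh Warbler (1.23)

Reed Warbler > Sedge Warbler > Marsh Warbler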